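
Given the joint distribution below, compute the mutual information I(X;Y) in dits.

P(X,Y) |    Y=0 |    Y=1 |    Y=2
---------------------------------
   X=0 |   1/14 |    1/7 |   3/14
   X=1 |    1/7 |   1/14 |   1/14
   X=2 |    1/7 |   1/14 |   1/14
0.0286 dits

Mutual information: I(X;Y) = H(X) + H(Y) - H(X,Y)

Marginals:
P(X) = (3/7, 2/7, 2/7), H(X) = 0.4686 dits
P(Y) = (5/14, 2/7, 5/14), H(Y) = 0.4748 dits

Joint entropy: H(X,Y) = 0.9149 dits

I(X;Y) = 0.4686 + 0.4748 - 0.9149 = 0.0286 dits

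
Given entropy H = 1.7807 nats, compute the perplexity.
5.9340

Perplexity is e^H (or exp(H) for natural log).

H = 1.7807 nats
Perplexity = e^1.7807 = 5.9340

Interpretation: The model's uncertainty is equivalent to choosing uniformly among 5.9 options.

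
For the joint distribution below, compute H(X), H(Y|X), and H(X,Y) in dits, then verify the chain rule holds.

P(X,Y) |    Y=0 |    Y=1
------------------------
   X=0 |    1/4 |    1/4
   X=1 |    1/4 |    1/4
H(X,Y) = 0.6021, H(X) = 0.3010, H(Y|X) = 0.3010 (all in dits)

Chain rule: H(X,Y) = H(X) + H(Y|X)

Left side — joint entropy directly:
H(X,Y) = -Σ p(x,y) log p(x,y) = 0.6021 dits

Right side — compute H(Y|X) from the conditional distributions:
P(X) = (1/2, 1/2), so H(X) = 0.3010 dits
H(Y|X) = Σ_x P(X=x) · H(Y|X=x):
  P(Y|X=0) = (1/2, 1/2), H(Y|X=0) = 0.3010, weight P(X=0) = 1/2
  P(Y|X=1) = (1/2, 1/2), H(Y|X=1) = 0.3010, weight P(X=1) = 1/2
H(Y|X) = 0.3010 dits

H(X) + H(Y|X) = 0.3010 + 0.3010 = 0.6021 dits

Both sides equal 0.6021 dits. ✓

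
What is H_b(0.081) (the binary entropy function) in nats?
0.2812 nats

The binary entropy function is:
H(p) = -p log(p) - (1-p) log(1-p)

H(0.081) = -0.081 × log_e(0.081) - 0.919 × log_e(0.919)
H(0.081) = 0.2812 nats

Note: Binary entropy is maximized at p=0.5 (H=1 bit) and minimized at p=0 or p=1 (H=0).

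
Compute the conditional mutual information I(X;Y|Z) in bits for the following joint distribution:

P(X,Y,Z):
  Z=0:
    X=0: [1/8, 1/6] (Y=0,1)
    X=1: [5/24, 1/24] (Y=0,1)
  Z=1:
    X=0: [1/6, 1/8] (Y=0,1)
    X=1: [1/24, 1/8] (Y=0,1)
0.1038 bits

Conditional mutual information: I(X;Y|Z) = H(X|Z) + H(Y|Z) - H(X,Y|Z)

H(Z) = 0.9950
H(X,Z) = 1.9678 → H(X|Z) = 0.9728
H(Y,Z) = 1.9713 → H(Y|Z) = 0.9763
H(X,Y,Z) = 2.8402 → H(X,Y|Z) = 1.8452

I(X;Y|Z) = 0.9728 + 0.9763 - 1.8452 = 0.1038 bits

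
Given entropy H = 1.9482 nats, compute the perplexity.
7.0160

Perplexity is e^H (or exp(H) for natural log).

H = 1.9482 nats
Perplexity = e^1.9482 = 7.0160

Interpretation: The model's uncertainty is equivalent to choosing uniformly among 7.0 options.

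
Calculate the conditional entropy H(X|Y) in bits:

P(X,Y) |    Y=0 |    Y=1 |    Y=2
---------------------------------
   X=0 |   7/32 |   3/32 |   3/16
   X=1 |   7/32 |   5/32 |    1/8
0.9795 bits

Using the chain rule: H(X|Y) = H(X,Y) - H(Y)

First, compute H(X,Y) = 2.5257 bits

Marginal P(Y) = (7/16, 1/4, 5/16)
H(Y) = 1.5462 bits

H(X|Y) = H(X,Y) - H(Y) = 2.5257 - 1.5462 = 0.9795 bits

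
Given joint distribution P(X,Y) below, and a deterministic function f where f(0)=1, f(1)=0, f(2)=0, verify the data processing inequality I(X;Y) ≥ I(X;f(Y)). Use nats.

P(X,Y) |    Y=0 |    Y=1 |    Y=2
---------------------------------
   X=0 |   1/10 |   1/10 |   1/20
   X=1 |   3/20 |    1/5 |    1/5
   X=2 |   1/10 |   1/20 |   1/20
I(X;Y) = 0.0249, I(X;f(Y)) = 0.0183, inequality holds: 0.0249 ≥ 0.0183

Data Processing Inequality: For any Markov chain X → Y → Z, we have I(X;Y) ≥ I(X;Z).

Here Z = f(Y) is a deterministic function of Y, forming X → Y → Z.

Original I(X;Y) = 0.0249 nats

After applying f:
P(X,Z) where Z=f(Y):
- P(X,Z=0) = P(X,Y=1) + P(X,Y=2)
- P(X,Z=1) = P(X,Y=0)

I(X;Z) = I(X;f(Y)) = 0.0183 nats

Verification: 0.0249 ≥ 0.0183 ✓

Information cannot be created by processing; the function f can only lose information about X.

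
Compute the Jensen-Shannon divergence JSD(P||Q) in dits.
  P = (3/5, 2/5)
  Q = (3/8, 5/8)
0.0111 dits

Jensen-Shannon divergence is:
JSD(P||Q) = 0.5 × D_KL(P||M) + 0.5 × D_KL(Q||M)
where M = 0.5 × (P + Q) is the mixture distribution.

M = 0.5 × (3/5, 2/5) + 0.5 × (3/8, 5/8) = (0.4875, 0.5125)

D_KL(P||M) = 0.0111 dits
D_KL(Q||M) = 0.0111 dits

JSD(P||Q) = 0.5 × 0.0111 + 0.5 × 0.0111 = 0.0111 dits

Unlike KL divergence, JSD is symmetric and bounded: 0 ≤ JSD ≤ log(2).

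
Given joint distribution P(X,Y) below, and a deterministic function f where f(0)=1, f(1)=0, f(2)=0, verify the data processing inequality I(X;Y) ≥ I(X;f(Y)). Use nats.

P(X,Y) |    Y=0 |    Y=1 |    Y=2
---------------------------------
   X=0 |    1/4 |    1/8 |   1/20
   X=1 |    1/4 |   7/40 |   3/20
I(X;Y) = 0.0191, I(X;f(Y)) = 0.0116, inequality holds: 0.0191 ≥ 0.0116

Data Processing Inequality: For any Markov chain X → Y → Z, we have I(X;Y) ≥ I(X;Z).

Here Z = f(Y) is a deterministic function of Y, forming X → Y → Z.

Original I(X;Y) = 0.0191 nats

After applying f:
P(X,Z) where Z=f(Y):
- P(X,Z=0) = P(X,Y=1) + P(X,Y=2)
- P(X,Z=1) = P(X,Y=0)

I(X;Z) = I(X;f(Y)) = 0.0116 nats

Verification: 0.0191 ≥ 0.0116 ✓

Information cannot be created by processing; the function f can only lose information about X.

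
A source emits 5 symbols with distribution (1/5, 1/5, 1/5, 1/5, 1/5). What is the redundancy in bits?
0.0000 bits

Redundancy measures how far a source is from maximum entropy:
R = H_max - H(X)

Maximum entropy for 5 symbols: H_max = log_2(5) = 2.3219 bits
Actual entropy: H(X) = 2.3219 bits
Redundancy: R = 2.3219 - 2.3219 = 0.0000 bits

This redundancy represents potential for compression: the source could be compressed by 0.0000 bits per symbol.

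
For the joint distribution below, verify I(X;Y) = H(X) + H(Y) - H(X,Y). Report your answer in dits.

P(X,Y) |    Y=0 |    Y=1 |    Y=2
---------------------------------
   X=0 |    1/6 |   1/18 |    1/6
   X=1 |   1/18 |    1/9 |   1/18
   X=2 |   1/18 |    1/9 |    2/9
I(X;Y) = 0.0342 dits

Mutual information has multiple equivalent forms:
- I(X;Y) = H(X) - H(X|Y)
- I(X;Y) = H(Y) - H(Y|X)
- I(X;Y) = H(X) + H(Y) - H(X,Y)

Computing all quantities:
H(X) = 0.4642, H(Y) = 0.4656, H(X,Y) = 0.8955
H(X|Y) = 0.4300, H(Y|X) = 0.4314

Verification:
H(X) - H(X|Y) = 0.4642 - 0.4300 = 0.0342
H(Y) - H(Y|X) = 0.4656 - 0.4314 = 0.0342
H(X) + H(Y) - H(X,Y) = 0.4642 + 0.4656 - 0.8955 = 0.0342

All forms give I(X;Y) = 0.0342 dits. ✓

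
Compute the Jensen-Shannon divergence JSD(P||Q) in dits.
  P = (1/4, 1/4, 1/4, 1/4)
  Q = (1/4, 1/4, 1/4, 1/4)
0.0000 dits

Jensen-Shannon divergence is:
JSD(P||Q) = 0.5 × D_KL(P||M) + 0.5 × D_KL(Q||M)
where M = 0.5 × (P + Q) is the mixture distribution.

M = 0.5 × (1/4, 1/4, 1/4, 1/4) + 0.5 × (1/4, 1/4, 1/4, 1/4) = (1/4, 1/4, 1/4, 1/4)

D_KL(P||M) = 0.0000 dits
D_KL(Q||M) = 0.0000 dits

JSD(P||Q) = 0.5 × 0.0000 + 0.5 × 0.0000 = 0.0000 dits

Unlike KL divergence, JSD is symmetric and bounded: 0 ≤ JSD ≤ log(2).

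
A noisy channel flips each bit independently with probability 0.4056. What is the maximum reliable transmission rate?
0.0259 bits

For a binary symmetric channel (BSC) with error probability p:
Capacity C = 1 - H(p) bits per symbol

where H(p) = -p log₂(p) - (1-p) log₂(1-p) is the binary entropy function.

H(0.4056) = 0.9741 bits
C = 1 - 0.9741 = 0.0259 bits per symbol

This means we can reliably transmit up to 0.0259 bits of information per channel use.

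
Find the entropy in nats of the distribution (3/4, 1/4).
0.5623 nats

Shannon entropy is H(X) = -Σ p(x) log p(x).

For P = (3/4, 1/4):
H = -3/4 × log_e(3/4) -1/4 × log_e(1/4)
H = 0.5623 nats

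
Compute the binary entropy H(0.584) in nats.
0.6790 nats

The binary entropy function is:
H(p) = -p log(p) - (1-p) log(1-p)

H(0.584) = -0.584 × log_e(0.584) - 0.416 × log_e(0.416)
H(0.584) = 0.6790 nats

Note: Binary entropy is maximized at p=0.5 (H=1 bit) and minimized at p=0 or p=1 (H=0).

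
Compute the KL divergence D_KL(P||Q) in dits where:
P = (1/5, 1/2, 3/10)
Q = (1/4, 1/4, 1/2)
0.0646 dits

KL divergence: D_KL(P||Q) = Σ p(x) log(p(x)/q(x))

Computing term by term:
  x=0: 1/5 × log_10[(1/5)/(1/4)] = 1/5 × -0.0969 = -0.0194
  x=1: 1/2 × log_10[(1/2)/(1/4)] = 1/2 × 0.3010 = 0.1505
  x=2: 3/10 × log_10[(3/10)/(1/2)] = 3/10 × -0.2218 = -0.0666

D_KL(P||Q) = 0.0646 dits

Note: KL divergence is always non-negative and equals 0 iff P = Q.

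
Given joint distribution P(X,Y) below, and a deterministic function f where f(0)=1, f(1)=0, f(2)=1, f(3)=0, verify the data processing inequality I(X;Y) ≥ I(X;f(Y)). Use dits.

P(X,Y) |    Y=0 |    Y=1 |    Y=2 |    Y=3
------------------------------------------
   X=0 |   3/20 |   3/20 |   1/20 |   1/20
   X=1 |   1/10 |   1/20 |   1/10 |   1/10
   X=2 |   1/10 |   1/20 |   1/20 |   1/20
I(X;Y) = 0.0215, I(X;f(Y)) = 0.0016, inequality holds: 0.0215 ≥ 0.0016

Data Processing Inequality: For any Markov chain X → Y → Z, we have I(X;Y) ≥ I(X;Z).

Here Z = f(Y) is a deterministic function of Y, forming X → Y → Z.

Original I(X;Y) = 0.0215 dits

After applying f:
P(X,Z) where Z=f(Y):
- P(X,Z=0) = P(X,Y=1) + P(X,Y=3)
- P(X,Z=1) = P(X,Y=0) + P(X,Y=2)

I(X;Z) = I(X;f(Y)) = 0.0016 dits

Verification: 0.0215 ≥ 0.0016 ✓

Information cannot be created by processing; the function f can only lose information about X.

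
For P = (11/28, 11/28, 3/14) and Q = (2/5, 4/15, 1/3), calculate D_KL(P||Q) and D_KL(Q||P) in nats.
D_KL(P||Q) = 0.0505, D_KL(Q||P) = 0.0512

KL divergence is not symmetric: D_KL(P||Q) ≠ D_KL(Q||P) in general.

D_KL(P||Q) = 0.0505 nats
D_KL(Q||P) = 0.0512 nats

No, they are not equal!

This asymmetry is why KL divergence is not a true distance metric.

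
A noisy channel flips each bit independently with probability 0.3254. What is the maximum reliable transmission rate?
0.0898 bits

For a binary symmetric channel (BSC) with error probability p:
Capacity C = 1 - H(p) bits per symbol

where H(p) = -p log₂(p) - (1-p) log₂(1-p) is the binary entropy function.

H(0.3254) = 0.9102 bits
C = 1 - 0.9102 = 0.0898 bits per symbol

This means we can reliably transmit up to 0.0898 bits of information per channel use.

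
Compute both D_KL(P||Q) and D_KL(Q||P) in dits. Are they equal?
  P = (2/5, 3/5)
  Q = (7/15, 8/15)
D_KL(P||Q) = 0.0039, D_KL(Q||P) = 0.0040

KL divergence is not symmetric: D_KL(P||Q) ≠ D_KL(Q||P) in general.

D_KL(P||Q) = 0.0039 dits
D_KL(Q||P) = 0.0040 dits

No, they are not equal!

This asymmetry is why KL divergence is not a true distance metric.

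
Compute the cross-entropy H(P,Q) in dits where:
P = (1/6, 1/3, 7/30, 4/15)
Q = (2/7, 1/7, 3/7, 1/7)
0.6836 dits

Cross-entropy: H(P,Q) = -Σ p(x) log q(x)

Alternatively: H(P,Q) = H(P) + D_KL(P||Q)
H(P) = 0.5893 dits
D_KL(P||Q) = 0.0943 dits

H(P,Q) = 0.5893 + 0.0943 = 0.6836 dits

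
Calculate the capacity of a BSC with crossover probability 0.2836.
0.1397 bits

For a binary symmetric channel (BSC) with error probability p:
Capacity C = 1 - H(p) bits per symbol

where H(p) = -p log₂(p) - (1-p) log₂(1-p) is the binary entropy function.

H(0.2836) = 0.8603 bits
C = 1 - 0.8603 = 0.1397 bits per symbol

This means we can reliably transmit up to 0.1397 bits of information per channel use.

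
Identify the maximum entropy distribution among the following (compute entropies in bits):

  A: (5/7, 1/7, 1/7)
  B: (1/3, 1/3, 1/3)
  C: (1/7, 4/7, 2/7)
B

For a discrete distribution over n outcomes, entropy is maximized by the uniform distribution.

Computing entropies:
H(A) = 1.1488 bits
H(B) = 1.5850 bits
H(C) = 1.3788 bits

The uniform distribution (where all probabilities equal 1/3) achieves the maximum entropy of log_2(3) = 1.5850 bits.

Distribution B has the highest entropy.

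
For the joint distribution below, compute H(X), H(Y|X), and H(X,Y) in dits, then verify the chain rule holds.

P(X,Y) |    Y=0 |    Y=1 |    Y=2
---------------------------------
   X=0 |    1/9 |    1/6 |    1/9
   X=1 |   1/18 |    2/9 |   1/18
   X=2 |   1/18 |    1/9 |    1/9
H(X,Y) = 0.9082, H(X) = 0.4731, H(Y|X) = 0.4351 (all in dits)

Chain rule: H(X,Y) = H(X) + H(Y|X)

Left side — joint entropy directly:
H(X,Y) = -Σ p(x,y) log p(x,y) = 0.9082 dits

Right side — compute H(Y|X) from the conditional distributions:
P(X) = (7/18, 1/3, 5/18), so H(X) = 0.4731 dits
H(Y|X) = Σ_x P(X=x) · H(Y|X=x):
  P(Y|X=0) = (2/7, 3/7, 2/7), H(Y|X=0) = 0.4686, weight P(X=0) = 7/18
  P(Y|X=1) = (1/6, 2/3, 1/6), H(Y|X=1) = 0.3768, weight P(X=1) = 1/3
  P(Y|X=2) = (1/5, 2/5, 2/5), H(Y|X=2) = 0.4581, weight P(X=2) = 5/18
H(Y|X) = 0.4351 dits

H(X) + H(Y|X) = 0.4731 + 0.4351 = 0.9082 dits

Both sides equal 0.9082 dits. ✓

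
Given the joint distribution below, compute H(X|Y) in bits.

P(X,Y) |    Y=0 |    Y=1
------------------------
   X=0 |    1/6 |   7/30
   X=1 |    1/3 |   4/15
0.9575 bits

Using the chain rule: H(X|Y) = H(X,Y) - H(Y)

First, compute H(X,Y) = 1.9575 bits

Marginal P(Y) = (1/2, 1/2)
H(Y) = 1.0000 bits

H(X|Y) = H(X,Y) - H(Y) = 1.9575 - 1.0000 = 0.9575 bits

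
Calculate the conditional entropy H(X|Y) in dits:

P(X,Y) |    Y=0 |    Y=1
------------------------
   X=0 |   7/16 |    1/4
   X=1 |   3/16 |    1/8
0.2695 dits

Using the chain rule: H(X|Y) = H(X,Y) - H(Y)

First, compute H(X,Y) = 0.5568 dits

Marginal P(Y) = (5/8, 3/8)
H(Y) = 0.2873 dits

H(X|Y) = H(X,Y) - H(Y) = 0.5568 - 0.2873 = 0.2695 dits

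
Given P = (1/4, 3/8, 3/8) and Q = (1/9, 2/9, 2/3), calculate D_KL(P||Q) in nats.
0.1832 nats

KL divergence: D_KL(P||Q) = Σ p(x) log(p(x)/q(x))

Computing term by term:
  x=0: 1/4 × log_e[(1/4)/(1/9)] = 1/4 × 0.8109 = 0.2027
  x=1: 3/8 × log_e[(3/8)/(2/9)] = 3/8 × 0.5232 = 0.1962
  x=2: 3/8 × log_e[(3/8)/(2/3)] = 3/8 × -0.5754 = -0.2158

D_KL(P||Q) = 0.1832 nats

Note: KL divergence is always non-negative and equals 0 iff P = Q.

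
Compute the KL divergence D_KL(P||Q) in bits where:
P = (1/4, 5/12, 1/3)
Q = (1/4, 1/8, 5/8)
0.4214 bits

KL divergence: D_KL(P||Q) = Σ p(x) log(p(x)/q(x))

Computing term by term:
  x=0: 1/4 × log_2[(1/4)/(1/4)] = 1/4 × 0.0000 = 0.0000
  x=1: 5/12 × log_2[(5/12)/(1/8)] = 5/12 × 1.7370 = 0.7237
  x=2: 1/3 × log_2[(1/3)/(5/8)] = 1/3 × -0.9069 = -0.3023

D_KL(P||Q) = 0.4214 bits

Note: KL divergence is always non-negative and equals 0 iff P = Q.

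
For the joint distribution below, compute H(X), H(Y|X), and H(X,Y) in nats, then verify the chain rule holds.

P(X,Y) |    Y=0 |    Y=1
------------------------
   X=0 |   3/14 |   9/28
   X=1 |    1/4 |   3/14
H(X,Y) = 1.3716, H(X) = 0.6906, H(Y|X) = 0.6810 (all in nats)

Chain rule: H(X,Y) = H(X) + H(Y|X)

Left side — joint entropy directly:
H(X,Y) = -Σ p(x,y) log p(x,y) = 1.3716 nats

Right side — compute H(Y|X) from the conditional distributions:
P(X) = (15/28, 13/28), so H(X) = 0.6906 nats
H(Y|X) = Σ_x P(X=x) · H(Y|X=x):
  P(Y|X=0) = (2/5, 3/5), H(Y|X=0) = 0.6730, weight P(X=0) = 15/28
  P(Y|X=1) = (7/13, 6/13), H(Y|X=1) = 0.6902, weight P(X=1) = 13/28
H(Y|X) = 0.6810 nats

H(X) + H(Y|X) = 0.6906 + 0.6810 = 1.3716 nats

Both sides equal 1.3716 nats. ✓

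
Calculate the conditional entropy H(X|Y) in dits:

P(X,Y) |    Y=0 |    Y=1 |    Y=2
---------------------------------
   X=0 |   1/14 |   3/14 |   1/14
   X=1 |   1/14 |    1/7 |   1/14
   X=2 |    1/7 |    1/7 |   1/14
0.4656 dits

Using the chain rule: H(X|Y) = H(X,Y) - H(Y)

First, compute H(X,Y) = 0.9149 dits

Marginal P(Y) = (2/7, 1/2, 3/14)
H(Y) = 0.4493 dits

H(X|Y) = H(X,Y) - H(Y) = 0.9149 - 0.4493 = 0.4656 dits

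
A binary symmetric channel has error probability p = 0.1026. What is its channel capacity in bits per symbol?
0.5228 bits

For a binary symmetric channel (BSC) with error probability p:
Capacity C = 1 - H(p) bits per symbol

where H(p) = -p log₂(p) - (1-p) log₂(1-p) is the binary entropy function.

H(0.1026) = 0.4772 bits
C = 1 - 0.4772 = 0.5228 bits per symbol

This means we can reliably transmit up to 0.5228 bits of information per channel use.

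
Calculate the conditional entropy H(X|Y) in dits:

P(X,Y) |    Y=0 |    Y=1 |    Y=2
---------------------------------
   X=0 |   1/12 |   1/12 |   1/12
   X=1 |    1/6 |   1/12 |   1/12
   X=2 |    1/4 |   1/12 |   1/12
0.4582 dits

Using the chain rule: H(X|Y) = H(X,Y) - H(Y)

First, compute H(X,Y) = 0.9097 dits

Marginal P(Y) = (1/2, 1/4, 1/4)
H(Y) = 0.4515 dits

H(X|Y) = H(X,Y) - H(Y) = 0.9097 - 0.4515 = 0.4582 dits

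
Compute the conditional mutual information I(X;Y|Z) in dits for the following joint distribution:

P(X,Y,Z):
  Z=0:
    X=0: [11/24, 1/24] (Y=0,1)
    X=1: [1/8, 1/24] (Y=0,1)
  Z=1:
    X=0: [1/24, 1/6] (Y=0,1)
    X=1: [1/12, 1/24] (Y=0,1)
0.0220 dits

Conditional mutual information: I(X;Y|Z) = H(X|Z) + H(Y|Z) - H(X,Y|Z)

H(Z) = 0.2764
H(X,Z) = 0.5350 → H(X|Z) = 0.2586
H(Y,Z) = 0.4813 → H(Y|Z) = 0.2049
H(X,Y,Z) = 0.7178 → H(X,Y|Z) = 0.4414

I(X;Y|Z) = 0.2586 + 0.2049 - 0.4414 = 0.0220 dits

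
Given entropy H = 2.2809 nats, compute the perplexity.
9.7855

Perplexity is e^H (or exp(H) for natural log).

H = 2.2809 nats
Perplexity = e^2.2809 = 9.7855

Interpretation: The model's uncertainty is equivalent to choosing uniformly among 9.8 options.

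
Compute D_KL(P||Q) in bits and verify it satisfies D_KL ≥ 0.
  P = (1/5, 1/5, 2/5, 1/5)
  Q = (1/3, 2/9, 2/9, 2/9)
0.1310 bits

KL divergence satisfies the Gibbs inequality: D_KL(P||Q) ≥ 0 for all distributions P, Q.

D_KL(P||Q) = Σ p(x) log(p(x)/q(x))
Term by term:
  x=0: 1/5 × log_2[(1/5)/(1/3)] = -0.1474
  x=1: 1/5 × log_2[(1/5)/(2/9)] = -0.0304
  x=2: 2/5 × log_2[(2/5)/(2/9)] = 0.3392
  x=3: 1/5 × log_2[(1/5)/(2/9)] = -0.0304
D_KL(P||Q) = 0.1310 bits

D_KL(P||Q) = 0.1310 ≥ 0 ✓

This non-negativity is a fundamental property: relative entropy cannot be negative because it measures how different Q is from P.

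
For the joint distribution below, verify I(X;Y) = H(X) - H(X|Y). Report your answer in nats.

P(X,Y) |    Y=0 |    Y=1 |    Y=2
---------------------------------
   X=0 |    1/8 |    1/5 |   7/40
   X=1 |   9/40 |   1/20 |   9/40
I(X;Y) = 0.0658 nats

Mutual information has multiple equivalent forms:
- I(X;Y) = H(X) - H(X|Y)
- I(X;Y) = H(Y) - H(Y|X)
- I(X;Y) = H(X) + H(Y) - H(X,Y)

Computing all quantities:
H(X) = 0.6931, H(Y) = 1.0805, H(X,Y) = 1.7079
H(X|Y) = 0.6273, H(Y|X) = 1.0147

Verification:
H(X) - H(X|Y) = 0.6931 - 0.6273 = 0.0658
H(Y) - H(Y|X) = 1.0805 - 1.0147 = 0.0658
H(X) + H(Y) - H(X,Y) = 0.6931 + 1.0805 - 1.7079 = 0.0658

All forms give I(X;Y) = 0.0658 nats. ✓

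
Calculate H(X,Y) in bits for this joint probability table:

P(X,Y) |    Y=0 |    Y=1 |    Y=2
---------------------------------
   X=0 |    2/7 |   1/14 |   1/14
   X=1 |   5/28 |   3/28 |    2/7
2.3658 bits

Joint entropy is H(X,Y) = -Σ_{x,y} p(x,y) log p(x,y).

Summing over all non-zero entries:
H(X,Y) = -[2/7·log_2(2/7) + 1/14·log_2(1/14) + 1/14·log_2(1/14) + 5/28·log_2(5/28) + 3/28·log_2(3/28) + 2/7·log_2(2/7)]
H(X,Y) = 2.3658 bits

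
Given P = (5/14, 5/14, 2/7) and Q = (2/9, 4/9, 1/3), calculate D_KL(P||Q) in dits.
0.0205 dits

KL divergence: D_KL(P||Q) = Σ p(x) log(p(x)/q(x))

Computing term by term:
  x=0: 5/14 × log_10[(5/14)/(2/9)] = 5/14 × 0.2061 = 0.0736
  x=1: 5/14 × log_10[(5/14)/(4/9)] = 5/14 × -0.0950 = -0.0339
  x=2: 2/7 × log_10[(2/7)/(1/3)] = 2/7 × -0.0669 = -0.0191

D_KL(P||Q) = 0.0205 dits

Note: KL divergence is always non-negative and equals 0 iff P = Q.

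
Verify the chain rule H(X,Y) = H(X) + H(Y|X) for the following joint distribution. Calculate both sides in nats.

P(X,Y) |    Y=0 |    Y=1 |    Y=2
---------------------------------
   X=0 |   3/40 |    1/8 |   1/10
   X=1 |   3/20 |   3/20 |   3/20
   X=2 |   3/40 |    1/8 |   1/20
H(X,Y) = 2.1421, H(X) = 1.0671, H(Y|X) = 1.0751 (all in nats)

Chain rule: H(X,Y) = H(X) + H(Y|X)

Left side — joint entropy directly:
H(X,Y) = -Σ p(x,y) log p(x,y) = 2.1421 nats

Right side — compute H(Y|X) from the conditional distributions:
P(X) = (3/10, 9/20, 1/4), so H(X) = 1.0671 nats
H(Y|X) = Σ_x P(X=x) · H(Y|X=x):
  P(Y|X=0) = (1/4, 5/12, 1/3), H(Y|X=0) = 1.0776, weight P(X=0) = 3/10
  P(Y|X=1) = (1/3, 1/3, 1/3), H(Y|X=1) = 1.0986, weight P(X=1) = 9/20
  P(Y|X=2) = (3/10, 1/2, 1/5), H(Y|X=2) = 1.0297, weight P(X=2) = 1/4
H(Y|X) = 1.0751 nats

H(X) + H(Y|X) = 1.0671 + 1.0751 = 2.1421 nats

Both sides equal 2.1421 nats. ✓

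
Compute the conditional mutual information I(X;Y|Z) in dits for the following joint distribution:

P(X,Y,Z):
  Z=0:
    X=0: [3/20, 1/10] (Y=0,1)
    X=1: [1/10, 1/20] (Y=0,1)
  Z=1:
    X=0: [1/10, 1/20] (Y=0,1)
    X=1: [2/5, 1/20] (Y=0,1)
0.0082 dits

Conditional mutual information: I(X;Y|Z) = H(X|Z) + H(Y|Z) - H(X,Y|Z)

H(Z) = 0.2923
H(X,Z) = 0.5537 → H(X|Z) = 0.2615
H(Y,Z) = 0.5246 → H(Y|Z) = 0.2323
H(X,Y,Z) = 0.7779 → H(X,Y|Z) = 0.4856

I(X;Y|Z) = 0.2615 + 0.2323 - 0.4856 = 0.0082 dits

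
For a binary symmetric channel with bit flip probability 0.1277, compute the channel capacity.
0.4489 bits

For a binary symmetric channel (BSC) with error probability p:
Capacity C = 1 - H(p) bits per symbol

where H(p) = -p log₂(p) - (1-p) log₂(1-p) is the binary entropy function.

H(0.1277) = 0.5511 bits
C = 1 - 0.5511 = 0.4489 bits per symbol

This means we can reliably transmit up to 0.4489 bits of information per channel use.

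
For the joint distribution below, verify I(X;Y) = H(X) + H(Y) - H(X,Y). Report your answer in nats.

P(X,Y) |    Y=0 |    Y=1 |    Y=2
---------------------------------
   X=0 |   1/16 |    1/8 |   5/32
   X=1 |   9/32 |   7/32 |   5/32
I(X;Y) = 0.0386 nats

Mutual information has multiple equivalent forms:
- I(X;Y) = H(X) - H(X|Y)
- I(X;Y) = H(Y) - H(Y|X)
- I(X;Y) = H(X) + H(Y) - H(X,Y)

Computing all quantities:
H(X) = 0.6435, H(Y) = 1.0976, H(X,Y) = 1.7025
H(X|Y) = 0.6049, H(Y|X) = 1.0590

Verification:
H(X) - H(X|Y) = 0.6435 - 0.6049 = 0.0386
H(Y) - H(Y|X) = 1.0976 - 1.0590 = 0.0386
H(X) + H(Y) - H(X,Y) = 0.6435 + 1.0976 - 1.7025 = 0.0386

All forms give I(X;Y) = 0.0386 nats. ✓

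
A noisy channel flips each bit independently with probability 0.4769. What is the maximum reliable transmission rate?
0.0015 bits

For a binary symmetric channel (BSC) with error probability p:
Capacity C = 1 - H(p) bits per symbol

where H(p) = -p log₂(p) - (1-p) log₂(1-p) is the binary entropy function.

H(0.4769) = 0.9985 bits
C = 1 - 0.9985 = 0.0015 bits per symbol

This means we can reliably transmit up to 0.0015 bits of information per channel use.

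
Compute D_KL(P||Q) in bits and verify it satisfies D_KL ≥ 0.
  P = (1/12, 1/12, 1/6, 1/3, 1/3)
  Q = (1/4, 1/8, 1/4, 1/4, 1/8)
0.3317 bits

KL divergence satisfies the Gibbs inequality: D_KL(P||Q) ≥ 0 for all distributions P, Q.

D_KL(P||Q) = Σ p(x) log(p(x)/q(x))
Term by term:
  x=0: 1/12 × log_2[(1/12)/(1/4)] = -0.1321
  x=1: 1/12 × log_2[(1/12)/(1/8)] = -0.0487
  x=2: 1/6 × log_2[(1/6)/(1/4)] = -0.0975
  x=3: 1/3 × log_2[(1/3)/(1/4)] = 0.1383
  x=4: 1/3 × log_2[(1/3)/(1/8)] = 0.4717
D_KL(P||Q) = 0.3317 bits

D_KL(P||Q) = 0.3317 ≥ 0 ✓

This non-negativity is a fundamental property: relative entropy cannot be negative because it measures how different Q is from P.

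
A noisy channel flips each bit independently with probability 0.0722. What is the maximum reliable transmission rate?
0.6259 bits

For a binary symmetric channel (BSC) with error probability p:
Capacity C = 1 - H(p) bits per symbol

where H(p) = -p log₂(p) - (1-p) log₂(1-p) is the binary entropy function.

H(0.0722) = 0.3741 bits
C = 1 - 0.3741 = 0.6259 bits per symbol

This means we can reliably transmit up to 0.6259 bits of information per channel use.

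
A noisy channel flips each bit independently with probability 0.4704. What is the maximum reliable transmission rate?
0.0025 bits

For a binary symmetric channel (BSC) with error probability p:
Capacity C = 1 - H(p) bits per symbol

where H(p) = -p log₂(p) - (1-p) log₂(1-p) is the binary entropy function.

H(0.4704) = 0.9975 bits
C = 1 - 0.9975 = 0.0025 bits per symbol

This means we can reliably transmit up to 0.0025 bits of information per channel use.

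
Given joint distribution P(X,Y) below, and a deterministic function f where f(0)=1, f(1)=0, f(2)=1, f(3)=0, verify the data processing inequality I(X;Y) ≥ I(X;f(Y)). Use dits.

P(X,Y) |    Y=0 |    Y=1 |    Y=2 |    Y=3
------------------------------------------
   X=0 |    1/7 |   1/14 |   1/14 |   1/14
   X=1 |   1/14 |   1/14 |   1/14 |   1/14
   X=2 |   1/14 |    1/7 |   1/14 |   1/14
I(X;Y) = 0.0123, I(X;f(Y)) = 0.0062, inequality holds: 0.0123 ≥ 0.0062

Data Processing Inequality: For any Markov chain X → Y → Z, we have I(X;Y) ≥ I(X;Z).

Here Z = f(Y) is a deterministic function of Y, forming X → Y → Z.

Original I(X;Y) = 0.0123 dits

After applying f:
P(X,Z) where Z=f(Y):
- P(X,Z=0) = P(X,Y=1) + P(X,Y=3)
- P(X,Z=1) = P(X,Y=0) + P(X,Y=2)

I(X;Z) = I(X;f(Y)) = 0.0062 dits

Verification: 0.0123 ≥ 0.0062 ✓

Information cannot be created by processing; the function f can only lose information about X.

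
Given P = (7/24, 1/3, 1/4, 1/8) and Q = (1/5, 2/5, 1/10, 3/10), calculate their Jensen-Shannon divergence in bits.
0.0591 bits

Jensen-Shannon divergence is:
JSD(P||Q) = 0.5 × D_KL(P||M) + 0.5 × D_KL(Q||M)
where M = 0.5 × (P + Q) is the mixture distribution.

M = 0.5 × (7/24, 1/3, 1/4, 1/8) + 0.5 × (1/5, 2/5, 1/10, 3/10) = (0.245833, 11/30, 7/40, 0.2125)

D_KL(P||M) = 0.0591 bits
D_KL(Q||M) = 0.0592 bits

JSD(P||Q) = 0.5 × 0.0591 + 0.5 × 0.0592 = 0.0591 bits

Unlike KL divergence, JSD is symmetric and bounded: 0 ≤ JSD ≤ log(2).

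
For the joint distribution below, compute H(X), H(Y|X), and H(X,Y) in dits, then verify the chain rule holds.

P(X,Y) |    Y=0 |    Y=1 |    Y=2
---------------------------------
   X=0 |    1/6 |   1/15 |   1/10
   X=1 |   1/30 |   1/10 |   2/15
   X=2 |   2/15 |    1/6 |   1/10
H(X,Y) = 0.9204, H(X) = 0.4713, H(Y|X) = 0.4491 (all in dits)

Chain rule: H(X,Y) = H(X) + H(Y|X)

Left side — joint entropy directly:
H(X,Y) = -Σ p(x,y) log p(x,y) = 0.9204 dits

Right side — compute H(Y|X) from the conditional distributions:
P(X) = (1/3, 4/15, 2/5), so H(X) = 0.4713 dits
H(Y|X) = Σ_x P(X=x) · H(Y|X=x):
  P(Y|X=0) = (1/2, 1/5, 3/10), H(Y|X=0) = 0.4472, weight P(X=0) = 1/3
  P(Y|X=1) = (1/8, 3/8, 1/2), H(Y|X=1) = 0.4231, weight P(X=1) = 4/15
  P(Y|X=2) = (1/3, 5/12, 1/4), H(Y|X=2) = 0.4680, weight P(X=2) = 2/5
H(Y|X) = 0.4491 dits

H(X) + H(Y|X) = 0.4713 + 0.4491 = 0.9204 dits

Both sides equal 0.9204 dits. ✓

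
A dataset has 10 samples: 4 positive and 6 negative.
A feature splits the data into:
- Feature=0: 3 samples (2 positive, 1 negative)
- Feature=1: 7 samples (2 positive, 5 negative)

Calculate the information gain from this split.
0.0913 bits

Information Gain = H(Y) - H(Y|Feature)

Before split:
P(positive) = 4/10 = 0.4000
H(Y) = 0.9710 bits

After split:
Feature=0: H = 0.9183 bits (weight = 3/10)
Feature=1: H = 0.8631 bits (weight = 7/10)
H(Y|Feature) = (3/10)×0.9183 + (7/10)×0.8631 = 0.8797 bits

Information Gain = 0.9710 - 0.8797 = 0.0913 bits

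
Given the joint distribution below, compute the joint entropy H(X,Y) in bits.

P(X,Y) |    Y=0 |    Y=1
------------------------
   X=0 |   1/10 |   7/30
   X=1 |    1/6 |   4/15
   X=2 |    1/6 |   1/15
2.4527 bits

Joint entropy is H(X,Y) = -Σ_{x,y} p(x,y) log p(x,y).

Summing over all non-zero entries:
H(X,Y) = -[1/10·log_2(1/10) + 7/30·log_2(7/30) + 1/6·log_2(1/6) + 4/15·log_2(4/15) + 1/6·log_2(1/6) + 1/15·log_2(1/15)]
H(X,Y) = 2.4527 bits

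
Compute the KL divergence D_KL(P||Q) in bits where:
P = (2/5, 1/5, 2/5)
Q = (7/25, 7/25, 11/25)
0.0537 bits

KL divergence: D_KL(P||Q) = Σ p(x) log(p(x)/q(x))

Computing term by term:
  x=0: 2/5 × log_2[(2/5)/(7/25)] = 2/5 × 0.5146 = 0.2058
  x=1: 1/5 × log_2[(1/5)/(7/25)] = 1/5 × -0.4854 = -0.0971
  x=2: 2/5 × log_2[(2/5)/(11/25)] = 2/5 × -0.1375 = -0.0550

D_KL(P||Q) = 0.0537 bits

Note: KL divergence is always non-negative and equals 0 iff P = Q.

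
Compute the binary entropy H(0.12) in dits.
0.1594 dits

The binary entropy function is:
H(p) = -p log(p) - (1-p) log(1-p)

H(0.12) = -0.12 × log_10(0.12) - 0.88 × log_10(0.88)
H(0.12) = 0.1594 dits

Note: Binary entropy is maximized at p=0.5 (H=1 bit) and minimized at p=0 or p=1 (H=0).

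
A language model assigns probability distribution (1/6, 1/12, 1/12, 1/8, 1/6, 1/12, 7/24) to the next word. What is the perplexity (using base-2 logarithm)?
6.2826

Perplexity is 2^H (or exp(H) for natural log).

First, H = -Σ p log p = 2.6514 bits
Perplexity = 2^2.6514 = 6.2826

Interpretation: The model's uncertainty is equivalent to choosing uniformly among 6.3 options.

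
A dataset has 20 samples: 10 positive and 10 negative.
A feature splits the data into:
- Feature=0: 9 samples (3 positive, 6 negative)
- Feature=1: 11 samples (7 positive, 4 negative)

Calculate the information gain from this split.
0.0667 bits

Information Gain = H(Y) - H(Y|Feature)

Before split:
P(positive) = 10/20 = 0.5000
H(Y) = 1.0000 bits

After split:
Feature=0: H = 0.9183 bits (weight = 9/20)
Feature=1: H = 0.9457 bits (weight = 11/20)
H(Y|Feature) = (9/20)×0.9183 + (11/20)×0.9457 = 0.9333 bits

Information Gain = 1.0000 - 0.9333 = 0.0667 bits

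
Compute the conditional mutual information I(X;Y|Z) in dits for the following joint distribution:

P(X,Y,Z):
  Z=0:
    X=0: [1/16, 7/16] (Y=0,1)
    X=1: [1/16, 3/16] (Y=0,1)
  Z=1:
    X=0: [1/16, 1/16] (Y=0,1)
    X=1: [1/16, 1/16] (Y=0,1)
0.0039 dits

Conditional mutual information: I(X;Y|Z) = H(X|Z) + H(Y|Z) - H(X,Y|Z)

H(Z) = 0.2442
H(X,Z) = 0.5268 → H(X|Z) = 0.2826
H(Y,Z) = 0.4662 → H(Y|Z) = 0.2220
H(X,Y,Z) = 0.7449 → H(X,Y|Z) = 0.5007

I(X;Y|Z) = 0.2826 + 0.2220 - 0.5007 = 0.0039 dits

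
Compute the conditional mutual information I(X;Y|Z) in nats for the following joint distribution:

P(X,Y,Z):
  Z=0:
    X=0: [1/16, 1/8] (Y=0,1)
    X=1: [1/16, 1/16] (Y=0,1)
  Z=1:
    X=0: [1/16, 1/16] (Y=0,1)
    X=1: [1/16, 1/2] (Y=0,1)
0.0474 nats

Conditional mutual information: I(X;Y|Z) = H(X|Z) + H(Y|Z) - H(X,Y|Z)

H(Z) = 0.6211
H(X,Z) = 1.1574 → H(X|Z) = 0.5363
H(Y,Z) = 1.1574 → H(Y|Z) = 0.5363
H(X,Y,Z) = 1.6462 → H(X,Y|Z) = 1.0251

I(X;Y|Z) = 0.5363 + 0.5363 - 1.0251 = 0.0474 nats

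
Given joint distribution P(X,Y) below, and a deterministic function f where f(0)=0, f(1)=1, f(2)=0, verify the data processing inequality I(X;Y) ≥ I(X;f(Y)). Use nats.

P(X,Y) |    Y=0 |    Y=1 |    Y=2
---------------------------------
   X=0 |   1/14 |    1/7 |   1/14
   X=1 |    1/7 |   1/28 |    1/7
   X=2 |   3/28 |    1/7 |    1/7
I(X;Y) = 0.0619, I(X;f(Y)) = 0.0603, inequality holds: 0.0619 ≥ 0.0603

Data Processing Inequality: For any Markov chain X → Y → Z, we have I(X;Y) ≥ I(X;Z).

Here Z = f(Y) is a deterministic function of Y, forming X → Y → Z.

Original I(X;Y) = 0.0619 nats

After applying f:
P(X,Z) where Z=f(Y):
- P(X,Z=0) = P(X,Y=0) + P(X,Y=2)
- P(X,Z=1) = P(X,Y=1)

I(X;Z) = I(X;f(Y)) = 0.0603 nats

Verification: 0.0619 ≥ 0.0603 ✓

Information cannot be created by processing; the function f can only lose information about X.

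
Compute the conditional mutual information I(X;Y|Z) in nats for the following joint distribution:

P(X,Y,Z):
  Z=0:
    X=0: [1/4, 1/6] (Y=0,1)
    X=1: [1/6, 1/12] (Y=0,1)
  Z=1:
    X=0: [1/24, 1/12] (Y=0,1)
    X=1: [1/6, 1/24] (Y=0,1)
0.0382 nats

Conditional mutual information: I(X;Y|Z) = H(X|Z) + H(Y|Z) - H(X,Y|Z)

H(Z) = 0.6365
H(X,Z) = 1.2981 → H(X|Z) = 0.6616
H(Y,Z) = 1.2981 → H(Y|Z) = 0.6616
H(X,Y,Z) = 1.9214 → H(X,Y|Z) = 1.2849

I(X;Y|Z) = 0.6616 + 0.6616 - 1.2849 = 0.0382 nats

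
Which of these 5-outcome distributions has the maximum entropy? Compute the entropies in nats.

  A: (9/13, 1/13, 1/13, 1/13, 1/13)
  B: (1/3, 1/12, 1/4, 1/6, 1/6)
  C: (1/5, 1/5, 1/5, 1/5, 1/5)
C

For a discrete distribution over n outcomes, entropy is maximized by the uniform distribution.

Computing entropies:
H(A) = 1.0438 nats
H(B) = 1.5171 nats
H(C) = 1.6094 nats

The uniform distribution (where all probabilities equal 1/5) achieves the maximum entropy of log_e(5) = 1.6094 nats.

Distribution C has the highest entropy.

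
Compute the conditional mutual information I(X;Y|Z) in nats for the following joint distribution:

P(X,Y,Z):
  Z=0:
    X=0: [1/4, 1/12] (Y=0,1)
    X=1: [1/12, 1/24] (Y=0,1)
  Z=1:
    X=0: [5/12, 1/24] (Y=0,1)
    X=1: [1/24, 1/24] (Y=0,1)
0.0367 nats

Conditional mutual information: I(X;Y|Z) = H(X|Z) + H(Y|Z) - H(X,Y|Z)

H(Z) = 0.6897
H(X,Z) = 1.1908 → H(X|Z) = 0.5011
H(Y,Z) = 1.1908 → H(Y|Z) = 0.5011
H(X,Y,Z) = 1.6552 → H(X,Y|Z) = 0.9655

I(X;Y|Z) = 0.5011 + 0.5011 - 0.9655 = 0.0367 nats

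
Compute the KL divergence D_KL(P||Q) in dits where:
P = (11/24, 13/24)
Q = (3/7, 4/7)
0.0008 dits

KL divergence: D_KL(P||Q) = Σ p(x) log(p(x)/q(x))

Computing term by term:
  x=0: 11/24 × log_10[(11/24)/(3/7)] = 11/24 × 0.0292 = 0.0134
  x=1: 13/24 × log_10[(13/24)/(4/7)] = 13/24 × -0.0232 = -0.0126

D_KL(P||Q) = 0.0008 dits

Note: KL divergence is always non-negative and equals 0 iff P = Q.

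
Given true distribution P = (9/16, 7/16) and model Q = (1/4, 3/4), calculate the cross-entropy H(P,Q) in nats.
0.9057 nats

Cross-entropy: H(P,Q) = -Σ p(x) log q(x)

Alternatively: H(P,Q) = H(P) + D_KL(P||Q)
H(P) = 0.6853 nats
D_KL(P||Q) = 0.2203 nats

H(P,Q) = 0.6853 + 0.2203 = 0.9057 nats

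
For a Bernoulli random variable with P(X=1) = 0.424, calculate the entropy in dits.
0.2960 dits

The binary entropy function is:
H(p) = -p log(p) - (1-p) log(1-p)

H(0.424) = -0.424 × log_10(0.424) - 0.576 × log_10(0.576)
H(0.424) = 0.2960 dits

Note: Binary entropy is maximized at p=0.5 (H=1 bit) and minimized at p=0 or p=1 (H=0).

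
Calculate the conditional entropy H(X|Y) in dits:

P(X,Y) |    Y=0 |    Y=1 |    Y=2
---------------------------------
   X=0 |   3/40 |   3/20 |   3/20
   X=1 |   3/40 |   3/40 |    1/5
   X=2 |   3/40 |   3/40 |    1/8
0.4655 dits

Using the chain rule: H(X|Y) = H(X,Y) - H(Y)

First, compute H(X,Y) = 0.9217 dits

Marginal P(Y) = (9/40, 3/10, 19/40)
H(Y) = 0.4562 dits

H(X|Y) = H(X,Y) - H(Y) = 0.9217 - 0.4562 = 0.4655 dits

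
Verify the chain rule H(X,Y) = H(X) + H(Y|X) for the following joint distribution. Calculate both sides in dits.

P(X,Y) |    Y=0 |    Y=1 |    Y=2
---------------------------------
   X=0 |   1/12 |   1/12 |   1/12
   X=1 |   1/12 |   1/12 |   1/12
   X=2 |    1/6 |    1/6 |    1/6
H(X,Y) = 0.9287, H(X) = 0.4515, H(Y|X) = 0.4771 (all in dits)

Chain rule: H(X,Y) = H(X) + H(Y|X)

Left side — joint entropy directly:
H(X,Y) = -Σ p(x,y) log p(x,y) = 0.9287 dits

Right side — compute H(Y|X) from the conditional distributions:
P(X) = (1/4, 1/4, 1/2), so H(X) = 0.4515 dits
H(Y|X) = Σ_x P(X=x) · H(Y|X=x):
  P(Y|X=0) = (1/3, 1/3, 1/3), H(Y|X=0) = 0.4771, weight P(X=0) = 1/4
  P(Y|X=1) = (1/3, 1/3, 1/3), H(Y|X=1) = 0.4771, weight P(X=1) = 1/4
  P(Y|X=2) = (1/3, 1/3, 1/3), H(Y|X=2) = 0.4771, weight P(X=2) = 1/2
H(Y|X) = 0.4771 dits

H(X) + H(Y|X) = 0.4515 + 0.4771 = 0.9287 dits

Both sides equal 0.9287 dits. ✓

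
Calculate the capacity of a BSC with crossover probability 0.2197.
0.2404 bits

For a binary symmetric channel (BSC) with error probability p:
Capacity C = 1 - H(p) bits per symbol

where H(p) = -p log₂(p) - (1-p) log₂(1-p) is the binary entropy function.

H(0.2197) = 0.7596 bits
C = 1 - 0.7596 = 0.2404 bits per symbol

This means we can reliably transmit up to 0.2404 bits of information per channel use.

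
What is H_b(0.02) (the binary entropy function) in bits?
0.1414 bits

The binary entropy function is:
H(p) = -p log(p) - (1-p) log(1-p)

H(0.02) = -0.02 × log_2(0.02) - 0.98 × log_2(0.98)
H(0.02) = 0.1414 bits

Note: Binary entropy is maximized at p=0.5 (H=1 bit) and minimized at p=0 or p=1 (H=0).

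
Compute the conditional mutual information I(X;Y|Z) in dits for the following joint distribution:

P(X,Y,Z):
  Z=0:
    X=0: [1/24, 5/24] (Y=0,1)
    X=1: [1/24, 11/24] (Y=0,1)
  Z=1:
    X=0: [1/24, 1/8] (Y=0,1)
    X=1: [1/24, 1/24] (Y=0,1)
0.0057 dits

Conditional mutual information: I(X;Y|Z) = H(X|Z) + H(Y|Z) - H(X,Y|Z)

H(Z) = 0.2442
H(X,Z) = 0.5207 → H(X|Z) = 0.2764
H(Y,Z) = 0.4269 → H(Y|Z) = 0.1827
H(X,Y,Z) = 0.6976 → H(X,Y|Z) = 0.4534

I(X;Y|Z) = 0.2764 + 0.1827 - 0.4534 = 0.0057 dits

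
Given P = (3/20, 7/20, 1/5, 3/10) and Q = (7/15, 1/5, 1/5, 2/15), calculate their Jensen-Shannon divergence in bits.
0.1002 bits

Jensen-Shannon divergence is:
JSD(P||Q) = 0.5 × D_KL(P||M) + 0.5 × D_KL(Q||M)
where M = 0.5 × (P + Q) is the mixture distribution.

M = 0.5 × (3/20, 7/20, 1/5, 3/10) + 0.5 × (7/15, 1/5, 1/5, 2/15) = (0.308333, 11/40, 1/5, 0.216667)

D_KL(P||M) = 0.1067 bits
D_KL(Q||M) = 0.0937 bits

JSD(P||Q) = 0.5 × 0.1067 + 0.5 × 0.0937 = 0.1002 bits

Unlike KL divergence, JSD is symmetric and bounded: 0 ≤ JSD ≤ log(2).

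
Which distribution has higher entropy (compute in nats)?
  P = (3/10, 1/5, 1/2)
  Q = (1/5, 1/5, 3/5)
P

Computing entropies in nats:
H(P) = 1.0297
H(Q) = 0.9503

Distribution P has higher entropy.

Intuition: The distribution closer to uniform (more spread out) has higher entropy.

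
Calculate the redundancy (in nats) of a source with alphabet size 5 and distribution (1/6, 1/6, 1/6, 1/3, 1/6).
0.0487 nats

Redundancy measures how far a source is from maximum entropy:
R = H_max - H(X)

Maximum entropy for 5 symbols: H_max = log_e(5) = 1.6094 nats
Actual entropy: H(X) = 1.5607 nats
Redundancy: R = 1.6094 - 1.5607 = 0.0487 nats

This redundancy represents potential for compression: the source could be compressed by 0.0487 nats per symbol.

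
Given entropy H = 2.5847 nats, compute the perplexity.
13.2593

Perplexity is e^H (or exp(H) for natural log).

H = 2.5847 nats
Perplexity = e^2.5847 = 13.2593

Interpretation: The model's uncertainty is equivalent to choosing uniformly among 13.3 options.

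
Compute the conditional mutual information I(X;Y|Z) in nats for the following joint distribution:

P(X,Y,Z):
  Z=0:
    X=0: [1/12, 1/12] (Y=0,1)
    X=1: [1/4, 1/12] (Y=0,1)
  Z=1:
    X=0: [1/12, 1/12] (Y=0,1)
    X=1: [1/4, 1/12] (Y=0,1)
0.0306 nats

Conditional mutual information: I(X;Y|Z) = H(X|Z) + H(Y|Z) - H(X,Y|Z)

H(Z) = 0.6931
H(X,Z) = 1.3297 → H(X|Z) = 0.6365
H(Y,Z) = 1.3297 → H(Y|Z) = 0.6365
H(X,Y,Z) = 1.9356 → H(X,Y|Z) = 1.2425

I(X;Y|Z) = 0.6365 + 0.6365 - 1.2425 = 0.0306 nats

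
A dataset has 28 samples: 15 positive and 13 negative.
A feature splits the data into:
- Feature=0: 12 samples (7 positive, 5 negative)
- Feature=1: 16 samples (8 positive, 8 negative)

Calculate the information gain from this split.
0.0049 bits

Information Gain = H(Y) - H(Y|Feature)

Before split:
P(positive) = 15/28 = 0.5357
H(Y) = 0.9963 bits

After split:
Feature=0: H = 0.9799 bits (weight = 12/28)
Feature=1: H = 1.0000 bits (weight = 16/28)
H(Y|Feature) = (12/28)×0.9799 + (16/28)×1.0000 = 0.9914 bits

Information Gain = 0.9963 - 0.9914 = 0.0049 bits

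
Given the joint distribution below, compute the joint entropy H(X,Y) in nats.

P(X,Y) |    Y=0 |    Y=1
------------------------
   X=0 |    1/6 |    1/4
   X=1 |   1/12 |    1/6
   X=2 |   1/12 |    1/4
1.7046 nats

Joint entropy is H(X,Y) = -Σ_{x,y} p(x,y) log p(x,y).

Summing over all non-zero entries:
H(X,Y) = -[1/6·log_e(1/6) + 1/4·log_e(1/4) + 1/12·log_e(1/12) + 1/6·log_e(1/6) + 1/12·log_e(1/12) + 1/4·log_e(1/4)]
H(X,Y) = 1.7046 nats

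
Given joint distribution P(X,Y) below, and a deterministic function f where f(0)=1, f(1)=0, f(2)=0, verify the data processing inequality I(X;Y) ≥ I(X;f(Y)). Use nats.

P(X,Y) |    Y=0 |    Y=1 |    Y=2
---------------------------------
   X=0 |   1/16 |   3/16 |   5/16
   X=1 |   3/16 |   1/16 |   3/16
I(X;Y) = 0.0734, I(X;f(Y)) = 0.0673, inequality holds: 0.0734 ≥ 0.0673

Data Processing Inequality: For any Markov chain X → Y → Z, we have I(X;Y) ≥ I(X;Z).

Here Z = f(Y) is a deterministic function of Y, forming X → Y → Z.

Original I(X;Y) = 0.0734 nats

After applying f:
P(X,Z) where Z=f(Y):
- P(X,Z=0) = P(X,Y=1) + P(X,Y=2)
- P(X,Z=1) = P(X,Y=0)

I(X;Z) = I(X;f(Y)) = 0.0673 nats

Verification: 0.0734 ≥ 0.0673 ✓

Information cannot be created by processing; the function f can only lose information about X.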